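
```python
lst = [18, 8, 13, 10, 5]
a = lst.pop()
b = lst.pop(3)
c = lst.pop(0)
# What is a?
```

After line 1: lst = [18, 8, 13, 10, 5]
After line 2 (pop() -> a = 5): lst = [18, 8, 13, 10]
After line 3 (pop(3) -> b = 10): lst = [18, 8, 13]
After line 4 (pop(0) -> c = 18): lst = [8, 13]

5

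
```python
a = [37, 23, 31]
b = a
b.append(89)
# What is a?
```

After line 1: a = [37, 23, 31]
After line 2 (b = a is an alias, same object): a = [37, 23, 31], b = [37, 23, 31]
After line 3 (b.append mutates the shared list): a = [37, 23, 31, 89], b = [37, 23, 31, 89]

[37, 23, 31, 89]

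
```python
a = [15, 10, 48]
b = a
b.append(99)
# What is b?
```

After line 1: a = [15, 10, 48]
After line 2 (b = a is an alias, same object): a = [15, 10, 48], b = [15, 10, 48]
After line 3 (b.append mutates the shared list): a = [15, 10, 48, 99], b = [15, 10, 48, 99]

[15, 10, 48, 99]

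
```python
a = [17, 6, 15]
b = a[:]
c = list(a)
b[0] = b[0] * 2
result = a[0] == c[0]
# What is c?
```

After line 1: a = [17, 6, 15]
After line 2 (b = a[:], copy): a = [17, 6, 15], b = [17, 6, 15]
After line 3 (c = list(a) is a copy, new object): c = [17, 6, 15]
After line 4 (b[0] = 17 * 2 = 34; only b mutates (copy)): a = [17, 6, 15], b = [34, 6, 15], c = [17, 6, 15]
After line 5 (a[0] = 17, c[0] = 17; result = True)

[17, 6, 15]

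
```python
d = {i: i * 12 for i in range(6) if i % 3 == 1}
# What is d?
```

{1: 12, 4: 48}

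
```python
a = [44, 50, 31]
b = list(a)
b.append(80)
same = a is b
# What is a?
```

After line 1: a = [44, 50, 31]
After line 2 (b = list(a) is a shallow copy, new object): a = [44, 50, 31], b = [44, 50, 31]
After line 3 (append only mutates b): a = [44, 50, 31], b = [44, 50, 31, 80]
After line 4 (same = a is b; different objects -> False): same = False

[44, 50, 31]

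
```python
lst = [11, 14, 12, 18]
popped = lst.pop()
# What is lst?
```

[11, 14, 12]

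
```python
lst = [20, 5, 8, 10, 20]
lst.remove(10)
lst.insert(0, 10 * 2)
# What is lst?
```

After line 1: lst = [20, 5, 8, 10, 20]
After line 2 (remove first 10): lst = [20, 5, 8, 20]
After line 3 (insert 20 at index 0): lst = [20, 20, 5, 8, 20]

[20, 20, 5, 8, 20]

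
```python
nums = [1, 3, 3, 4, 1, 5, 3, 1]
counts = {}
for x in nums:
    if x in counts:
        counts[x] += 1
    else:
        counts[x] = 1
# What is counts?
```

Initial: counts = {}, nums = [1, 3, 3, 4, 1, 5, 3, 1]
See 1: counts = {1: 1}
See 3: counts = {1: 1, 3: 1}
See 3: counts = {1: 1, 3: 2}
See 4: counts = {1: 1, 3: 2, 4: 1}
See 1: counts = {1: 2, 3: 2, 4: 1}
See 5: counts = {1: 2, 3: 2, 4: 1, 5: 1}
See 3: counts = {1: 2, 3: 3, 4: 1, 5: 1}
See 1: counts = {1: 3, 3: 3, 4: 1, 5: 1}

{1: 3, 3: 3, 4: 1, 5: 1}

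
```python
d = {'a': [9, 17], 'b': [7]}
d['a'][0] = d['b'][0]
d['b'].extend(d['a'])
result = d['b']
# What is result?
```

After line 1: d = {'a': [9, 17], 'b': [7]}
After line 2 (a[0] = b[0] = 7): d = {'a': [7, 17], 'b': [7]}
After line 3 (b.extend(a) appends [7, 17]): d = {'a': [7, 17], 'b': [7, 7, 17]}
After line 4: result = d['b'] = [7, 7, 17]

[7, 7, 17]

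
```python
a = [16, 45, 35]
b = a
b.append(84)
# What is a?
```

After line 1: a = [16, 45, 35]
After line 2 (b = a is an alias, same object): a = [16, 45, 35], b = [16, 45, 35]
After line 3 (b.append mutates the shared list): a = [16, 45, 35, 84], b = [16, 45, 35, 84]

[16, 45, 35, 84]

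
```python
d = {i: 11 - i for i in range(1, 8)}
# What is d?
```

{1: 10, 2: 9, 3: 8, 4: 7, 5: 6, 6: 5, 7: 4}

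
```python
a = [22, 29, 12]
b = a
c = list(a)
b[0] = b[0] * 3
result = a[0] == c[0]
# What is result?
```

After line 1: a = [22, 29, 12]
After line 2 (b = a, alias): a = [22, 29, 12], b = [22, 29, 12]
After line 3 (c = list(a) is a copy, new object): c = [22, 29, 12]
After line 4 (b[0] = 22 * 3 = 66; mutates shared a/b): a = b = [66, 29, 12], c = [22, 29, 12]
After line 5 (a[0] = 66, c[0] = 22; result = False)

False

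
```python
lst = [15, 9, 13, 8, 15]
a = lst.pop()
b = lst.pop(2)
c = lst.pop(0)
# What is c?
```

After line 1: lst = [15, 9, 13, 8, 15]
After line 2 (pop() -> a = 15): lst = [15, 9, 13, 8]
After line 3 (pop(2) -> b = 13): lst = [15, 9, 8]
After line 4 (pop(0) -> c = 15): lst = [9, 8]

15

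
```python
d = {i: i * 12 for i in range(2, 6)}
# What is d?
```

{2: 24, 3: 36, 4: 48, 5: 60}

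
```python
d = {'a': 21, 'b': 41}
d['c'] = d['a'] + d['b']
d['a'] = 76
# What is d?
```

After line 1: d = {'a': 21, 'b': 41}
After line 2 (d['c'] = 21 + 41): d = {'a': 21, 'b': 41, 'c': 62}
After line 3: d = {'a': 76, 'b': 41, 'c': 62}

{'a': 76, 'b': 41, 'c': 62}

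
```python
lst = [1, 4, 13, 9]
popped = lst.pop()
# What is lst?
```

[1, 4, 13]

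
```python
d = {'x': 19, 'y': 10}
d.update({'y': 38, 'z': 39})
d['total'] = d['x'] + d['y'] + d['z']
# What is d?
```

After line 1: d = {'x': 19, 'y': 10}
After line 2 (y overwritten, z added): d = {'x': 19, 'y': 38, 'z': 39}
After line 3 (total = 19 + 38 + 39 = 96): d = {'x': 19, 'y': 38, 'z': 39, 'total': 96}

{'x': 19, 'y': 38, 'z': 39, 'total': 96}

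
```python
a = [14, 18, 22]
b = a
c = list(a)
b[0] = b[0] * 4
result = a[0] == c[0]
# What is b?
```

After line 1: a = [14, 18, 22]
After line 2 (b = a, alias): a = [14, 18, 22], b = [14, 18, 22]
After line 3 (c = list(a) is a copy, new object): c = [14, 18, 22]
After line 4 (b[0] = 14 * 4 = 56; mutates shared a/b): a = b = [56, 18, 22], c = [14, 18, 22]
After line 5 (a[0] = 56, c[0] = 14; result = False)

[56, 18, 22]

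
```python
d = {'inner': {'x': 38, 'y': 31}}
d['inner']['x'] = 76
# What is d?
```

After line 1: d = {'inner': {'x': 38, 'y': 31}}
After line 2 (inner x overwritten): d = {'inner': {'x': 76, 'y': 31}}

{'inner': {'x': 76, 'y': 31}}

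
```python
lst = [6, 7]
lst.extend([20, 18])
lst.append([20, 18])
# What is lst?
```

After line 1: lst = [6, 7]
After line 2 (extend unpacks [20, 18]): lst = [6, 7, 20, 18]
After line 3 (append adds [20, 18] as single element): lst = [6, 7, 20, 18, [20, 18]]

[6, 7, 20, 18, [20, 18]]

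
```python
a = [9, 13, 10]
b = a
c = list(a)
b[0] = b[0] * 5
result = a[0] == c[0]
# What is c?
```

After line 1: a = [9, 13, 10]
After line 2 (b = a, alias): a = [9, 13, 10], b = [9, 13, 10]
After line 3 (c = list(a) is a copy, new object): c = [9, 13, 10]
After line 4 (b[0] = 9 * 5 = 45; mutates shared a/b): a = b = [45, 13, 10], c = [9, 13, 10]
After line 5 (a[0] = 45, c[0] = 9; result = False)

[9, 13, 10]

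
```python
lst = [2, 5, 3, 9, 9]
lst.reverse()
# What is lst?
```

[9, 9, 3, 5, 2]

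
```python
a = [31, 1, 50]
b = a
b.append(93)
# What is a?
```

After line 1: a = [31, 1, 50]
After line 2 (b = a is an alias, same object): a = [31, 1, 50], b = [31, 1, 50]
After line 3 (b.append mutates the shared list): a = [31, 1, 50, 93], b = [31, 1, 50, 93]

[31, 1, 50, 93]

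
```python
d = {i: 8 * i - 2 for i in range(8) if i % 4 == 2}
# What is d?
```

{2: 14, 6: 46}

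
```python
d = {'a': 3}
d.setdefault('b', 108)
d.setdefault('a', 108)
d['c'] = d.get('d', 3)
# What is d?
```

After line 1: d = {'a': 3}
After line 2 (setdefault adds 'b'=108): d = {'a': 3, 'b': 108}
After line 3 (setdefault 'a' no-op, already exists): d = {'a': 3, 'b': 108}
After line 4 (get('d', 3) returns default since 'd' not in d): d = {'a': 3, 'b': 108, 'c': 3}

{'a': 3, 'b': 108, 'c': 3}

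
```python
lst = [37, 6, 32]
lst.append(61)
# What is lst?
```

[37, 6, 32, 61]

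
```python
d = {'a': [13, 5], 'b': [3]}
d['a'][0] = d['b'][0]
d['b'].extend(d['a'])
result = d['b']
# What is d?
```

After line 1: d = {'a': [13, 5], 'b': [3]}
After line 2 (a[0] = b[0] = 3): d = {'a': [3, 5], 'b': [3]}
After line 3 (b.extend(a) appends [3, 5]): d = {'a': [3, 5], 'b': [3, 3, 5]}
After line 4: result = d['b'] = [3, 3, 5]

{'a': [3, 5], 'b': [3, 3, 5]}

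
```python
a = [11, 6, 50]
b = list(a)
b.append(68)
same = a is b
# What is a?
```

After line 1: a = [11, 6, 50]
After line 2 (b = list(a) is a shallow copy, new object): a = [11, 6, 50], b = [11, 6, 50]
After line 3 (append only mutates b): a = [11, 6, 50], b = [11, 6, 50, 68]
After line 4 (same = a is b; different objects -> False): same = False

[11, 6, 50]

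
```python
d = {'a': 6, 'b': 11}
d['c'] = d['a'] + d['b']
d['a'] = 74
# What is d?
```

After line 1: d = {'a': 6, 'b': 11}
After line 2 (d['c'] = 6 + 11): d = {'a': 6, 'b': 11, 'c': 17}
After line 3: d = {'a': 74, 'b': 11, 'c': 17}

{'a': 74, 'b': 11, 'c': 17}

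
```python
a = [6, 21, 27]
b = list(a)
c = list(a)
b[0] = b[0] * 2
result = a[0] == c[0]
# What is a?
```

After line 1: a = [6, 21, 27]
After line 2 (b = list(a), copy): a = [6, 21, 27], b = [6, 21, 27]
After line 3 (c = list(a) is a copy, new object): c = [6, 21, 27]
After line 4 (b[0] = 6 * 2 = 12; only b mutates (copy)): a = [6, 21, 27], b = [12, 21, 27], c = [6, 21, 27]
After line 5 (a[0] = 6, c[0] = 6; result = True)

[6, 21, 27]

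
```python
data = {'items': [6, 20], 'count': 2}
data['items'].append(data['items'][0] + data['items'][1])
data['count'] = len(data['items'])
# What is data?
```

After line 1: data = {'items': [6, 20], 'count': 2}
After line 2 (append 6 + 20 = 26): data = {'items': [6, 20, 26], 'count': 2}
After line 3 (count = len(items) = 3): data = {'items': [6, 20, 26], 'count': 3}

{'items': [6, 20, 26], 'count': 3}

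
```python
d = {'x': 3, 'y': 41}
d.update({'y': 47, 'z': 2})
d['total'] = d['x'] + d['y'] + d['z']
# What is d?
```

After line 1: d = {'x': 3, 'y': 41}
After line 2 (y overwritten, z added): d = {'x': 3, 'y': 47, 'z': 2}
After line 3 (total = 3 + 47 + 2 = 52): d = {'x': 3, 'y': 47, 'z': 2, 'total': 52}

{'x': 3, 'y': 47, 'z': 2, 'total': 52}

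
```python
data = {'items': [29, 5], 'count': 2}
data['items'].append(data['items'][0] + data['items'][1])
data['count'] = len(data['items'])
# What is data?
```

After line 1: data = {'items': [29, 5], 'count': 2}
After line 2 (append 29 + 5 = 34): data = {'items': [29, 5, 34], 'count': 2}
After line 3 (count = len(items) = 3): data = {'items': [29, 5, 34], 'count': 3}

{'items': [29, 5, 34], 'count': 3}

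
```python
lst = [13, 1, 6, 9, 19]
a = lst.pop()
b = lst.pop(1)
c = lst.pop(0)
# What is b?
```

After line 1: lst = [13, 1, 6, 9, 19]
After line 2 (pop() -> a = 19): lst = [13, 1, 6, 9]
After line 3 (pop(1) -> b = 1): lst = [13, 6, 9]
After line 4 (pop(0) -> c = 13): lst = [6, 9]

1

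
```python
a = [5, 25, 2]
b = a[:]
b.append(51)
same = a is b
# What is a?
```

After line 1: a = [5, 25, 2]
After line 2 (b = a[:] is a shallow copy, new object): a = [5, 25, 2], b = [5, 25, 2]
After line 3 (append only mutates b): a = [5, 25, 2], b = [5, 25, 2, 51]
After line 4 (same = a is b; different objects -> False): same = False

[5, 25, 2]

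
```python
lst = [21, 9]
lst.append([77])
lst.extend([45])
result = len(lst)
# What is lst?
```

After line 1: lst = [21, 9]
After line 2 (append adds [77] as single element): lst = [21, 9, [77]]
After line 3 (extend unpacks [45], adds 45): lst = [21, 9, [77], 45]
After line 4: result = len(lst) = 4

[21, 9, [77], 45]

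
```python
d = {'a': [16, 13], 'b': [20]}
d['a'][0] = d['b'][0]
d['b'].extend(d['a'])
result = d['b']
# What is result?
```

After line 1: d = {'a': [16, 13], 'b': [20]}
After line 2 (a[0] = b[0] = 20): d = {'a': [20, 13], 'b': [20]}
After line 3 (b.extend(a) appends [20, 13]): d = {'a': [20, 13], 'b': [20, 20, 13]}
After line 4: result = d['b'] = [20, 20, 13]

[20, 20, 13]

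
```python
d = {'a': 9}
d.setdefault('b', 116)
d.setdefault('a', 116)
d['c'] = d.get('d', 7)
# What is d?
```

After line 1: d = {'a': 9}
After line 2 (setdefault adds 'b'=116): d = {'a': 9, 'b': 116}
After line 3 (setdefault 'a' no-op, already exists): d = {'a': 9, 'b': 116}
After line 4 (get('d', 7) returns default since 'd' not in d): d = {'a': 9, 'b': 116, 'c': 7}

{'a': 9, 'b': 116, 'c': 7}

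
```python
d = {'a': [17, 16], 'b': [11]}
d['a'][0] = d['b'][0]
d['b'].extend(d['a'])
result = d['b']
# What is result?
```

After line 1: d = {'a': [17, 16], 'b': [11]}
After line 2 (a[0] = b[0] = 11): d = {'a': [11, 16], 'b': [11]}
After line 3 (b.extend(a) appends [11, 16]): d = {'a': [11, 16], 'b': [11, 11, 16]}
After line 4: result = d['b'] = [11, 11, 16]

[11, 11, 16]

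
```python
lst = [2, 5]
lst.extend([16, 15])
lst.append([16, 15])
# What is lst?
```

After line 1: lst = [2, 5]
After line 2 (extend unpacks [16, 15]): lst = [2, 5, 16, 15]
After line 3 (append adds [16, 15] as single element): lst = [2, 5, 16, 15, [16, 15]]

[2, 5, 16, 15, [16, 15]]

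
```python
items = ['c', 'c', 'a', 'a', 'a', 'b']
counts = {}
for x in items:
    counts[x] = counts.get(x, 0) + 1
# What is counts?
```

Initial: counts = {}, items = ['c', 'c', 'a', 'a', 'a', 'b']
See 'c': counts = {'c': 1}
See 'c': counts = {'c': 2}
See 'a': counts = {'c': 2, 'a': 1}
See 'a': counts = {'c': 2, 'a': 2}
See 'a': counts = {'c': 2, 'a': 3}
See 'b': counts = {'c': 2, 'a': 3, 'b': 1}

{'c': 2, 'a': 3, 'b': 1}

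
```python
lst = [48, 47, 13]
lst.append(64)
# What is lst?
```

[48, 47, 13, 64]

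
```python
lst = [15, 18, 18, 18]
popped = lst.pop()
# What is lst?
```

[15, 18, 18]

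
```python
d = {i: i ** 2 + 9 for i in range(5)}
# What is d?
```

{0: 9, 1: 10, 2: 13, 3: 18, 4: 25}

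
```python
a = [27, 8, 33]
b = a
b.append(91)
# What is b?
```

After line 1: a = [27, 8, 33]
After line 2 (b = a is an alias, same object): a = [27, 8, 33], b = [27, 8, 33]
After line 3 (b.append mutates the shared list): a = [27, 8, 33, 91], b = [27, 8, 33, 91]

[27, 8, 33, 91]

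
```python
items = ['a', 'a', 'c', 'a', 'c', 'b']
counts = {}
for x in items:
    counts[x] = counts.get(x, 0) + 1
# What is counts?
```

Initial: counts = {}, items = ['a', 'a', 'c', 'a', 'c', 'b']
See 'a': counts = {'a': 1}
See 'a': counts = {'a': 2}
See 'c': counts = {'a': 2, 'c': 1}
See 'a': counts = {'a': 3, 'c': 1}
See 'c': counts = {'a': 3, 'c': 2}
See 'b': counts = {'a': 3, 'c': 2, 'b': 1}

{'a': 3, 'c': 2, 'b': 1}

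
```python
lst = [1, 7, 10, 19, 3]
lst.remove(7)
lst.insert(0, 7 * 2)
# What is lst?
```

After line 1: lst = [1, 7, 10, 19, 3]
After line 2 (remove first 7): lst = [1, 10, 19, 3]
After line 3 (insert 14 at index 0): lst = [14, 1, 10, 19, 3]

[14, 1, 10, 19, 3]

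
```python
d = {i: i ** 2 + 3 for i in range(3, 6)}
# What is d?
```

{3: 12, 4: 19, 5: 28}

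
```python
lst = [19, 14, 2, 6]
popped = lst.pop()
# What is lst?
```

[19, 14, 2]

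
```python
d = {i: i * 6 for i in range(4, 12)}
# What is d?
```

{4: 24, 5: 30, 6: 36, 7: 42, 8: 48, 9: 54, 10: 60, 11: 66}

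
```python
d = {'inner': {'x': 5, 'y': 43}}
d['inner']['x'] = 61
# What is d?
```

After line 1: d = {'inner': {'x': 5, 'y': 43}}
After line 2 (inner x overwritten): d = {'inner': {'x': 61, 'y': 43}}

{'inner': {'x': 61, 'y': 43}}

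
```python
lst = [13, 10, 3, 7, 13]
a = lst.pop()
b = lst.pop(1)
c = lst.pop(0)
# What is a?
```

After line 1: lst = [13, 10, 3, 7, 13]
After line 2 (pop() -> a = 13): lst = [13, 10, 3, 7]
After line 3 (pop(1) -> b = 10): lst = [13, 3, 7]
After line 4 (pop(0) -> c = 13): lst = [3, 7]

13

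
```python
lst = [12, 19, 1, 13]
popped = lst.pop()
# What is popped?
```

13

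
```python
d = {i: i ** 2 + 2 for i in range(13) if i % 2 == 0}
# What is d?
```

{0: 2, 2: 6, 4: 18, 6: 38, 8: 66, 10: 102, 12: 146}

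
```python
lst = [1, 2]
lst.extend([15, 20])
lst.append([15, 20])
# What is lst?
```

After line 1: lst = [1, 2]
After line 2 (extend unpacks [15, 20]): lst = [1, 2, 15, 20]
After line 3 (append adds [15, 20] as single element): lst = [1, 2, 15, 20, [15, 20]]

[1, 2, 15, 20, [15, 20]]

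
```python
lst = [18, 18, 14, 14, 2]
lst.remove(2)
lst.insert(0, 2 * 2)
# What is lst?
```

After line 1: lst = [18, 18, 14, 14, 2]
After line 2 (remove first 2): lst = [18, 18, 14, 14]
After line 3 (insert 4 at index 0): lst = [4, 18, 18, 14, 14]

[4, 18, 18, 14, 14]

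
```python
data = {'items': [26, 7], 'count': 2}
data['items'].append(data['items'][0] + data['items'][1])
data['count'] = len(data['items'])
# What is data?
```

After line 1: data = {'items': [26, 7], 'count': 2}
After line 2 (append 26 + 7 = 33): data = {'items': [26, 7, 33], 'count': 2}
After line 3 (count = len(items) = 3): data = {'items': [26, 7, 33], 'count': 3}

{'items': [26, 7, 33], 'count': 3}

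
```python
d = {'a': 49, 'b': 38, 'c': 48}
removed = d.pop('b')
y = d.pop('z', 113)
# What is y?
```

After line 1: d = {'a': 49, 'b': 38, 'c': 48}
After line 2 (pop 'b' returns 38): d = {'a': 49, 'c': 48}, removed = 38
After line 3 (pop 'z' missing, returns default 113): d = {'a': 49, 'c': 48}, y = 113

113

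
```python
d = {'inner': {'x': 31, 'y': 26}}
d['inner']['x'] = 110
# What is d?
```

After line 1: d = {'inner': {'x': 31, 'y': 26}}
After line 2 (inner x overwritten): d = {'inner': {'x': 110, 'y': 26}}

{'inner': {'x': 110, 'y': 26}}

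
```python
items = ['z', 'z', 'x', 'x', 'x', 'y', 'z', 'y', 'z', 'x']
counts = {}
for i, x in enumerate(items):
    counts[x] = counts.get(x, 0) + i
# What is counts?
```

Initial: counts = {}, items = ['z', 'z', 'x', 'x', 'x', 'y', 'z', 'y', 'z', 'x']
i=0, x='z': counts = {'z': 0}
i=1, x='z': counts = {'z': 1}
i=2, x='x': counts = {'z': 1, 'x': 2}
i=3, x='x': counts = {'z': 1, 'x': 5}
i=4, x='x': counts = {'z': 1, 'x': 9}
i=5, x='y': counts = {'z': 1, 'x': 9, 'y': 5}
i=6, x='z': counts = {'z': 7, 'x': 9, 'y': 5}
i=7, x='y': counts = {'z': 7, 'x': 9, 'y': 12}
i=8, x='z': counts = {'z': 15, 'x': 9, 'y': 12}
i=9, x='x': counts = {'z': 15, 'x': 18, 'y': 12}

{'z': 15, 'x': 18, 'y': 12}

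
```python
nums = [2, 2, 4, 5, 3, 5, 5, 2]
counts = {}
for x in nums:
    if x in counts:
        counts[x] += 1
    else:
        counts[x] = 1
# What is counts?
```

Initial: counts = {}, nums = [2, 2, 4, 5, 3, 5, 5, 2]
See 2: counts = {2: 1}
See 2: counts = {2: 2}
See 4: counts = {2: 2, 4: 1}
See 5: counts = {2: 2, 4: 1, 5: 1}
See 3: counts = {2: 2, 4: 1, 5: 1, 3: 1}
See 5: counts = {2: 2, 4: 1, 5: 2, 3: 1}
See 5: counts = {2: 2, 4: 1, 5: 3, 3: 1}
See 2: counts = {2: 3, 4: 1, 5: 3, 3: 1}

{2: 3, 4: 1, 5: 3, 3: 1}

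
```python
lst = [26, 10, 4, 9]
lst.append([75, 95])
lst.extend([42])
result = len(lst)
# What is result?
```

After line 1: lst = [26, 10, 4, 9]
After line 2 (append adds [75, 95] as single element): lst = [26, 10, 4, 9, [75, 95]]
After line 3 (extend unpacks [42], adds 42): lst = [26, 10, 4, 9, [75, 95], 42]
After line 4: result = len(lst) = 6

6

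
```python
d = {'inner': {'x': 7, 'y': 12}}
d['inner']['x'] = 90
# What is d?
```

After line 1: d = {'inner': {'x': 7, 'y': 12}}
After line 2 (inner x overwritten): d = {'inner': {'x': 90, 'y': 12}}

{'inner': {'x': 90, 'y': 12}}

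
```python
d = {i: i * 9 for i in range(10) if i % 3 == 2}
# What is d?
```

{2: 18, 5: 45, 8: 72}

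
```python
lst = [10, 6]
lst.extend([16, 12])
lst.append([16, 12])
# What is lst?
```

After line 1: lst = [10, 6]
After line 2 (extend unpacks [16, 12]): lst = [10, 6, 16, 12]
After line 3 (append adds [16, 12] as single element): lst = [10, 6, 16, 12, [16, 12]]

[10, 6, 16, 12, [16, 12]]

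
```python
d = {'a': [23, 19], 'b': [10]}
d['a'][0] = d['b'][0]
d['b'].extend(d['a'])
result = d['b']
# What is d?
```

After line 1: d = {'a': [23, 19], 'b': [10]}
After line 2 (a[0] = b[0] = 10): d = {'a': [10, 19], 'b': [10]}
After line 3 (b.extend(a) appends [10, 19]): d = {'a': [10, 19], 'b': [10, 10, 19]}
After line 4: result = d['b'] = [10, 10, 19]

{'a': [10, 19], 'b': [10, 10, 19]}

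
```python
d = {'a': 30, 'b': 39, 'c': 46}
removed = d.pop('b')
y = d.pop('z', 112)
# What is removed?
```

After line 1: d = {'a': 30, 'b': 39, 'c': 46}
After line 2 (pop 'b' returns 39): d = {'a': 30, 'c': 46}, removed = 39
After line 3 (pop 'z' missing, returns default 112): d = {'a': 30, 'c': 46}, y = 112

39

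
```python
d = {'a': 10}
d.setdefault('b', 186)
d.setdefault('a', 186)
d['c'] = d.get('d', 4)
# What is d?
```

After line 1: d = {'a': 10}
After line 2 (setdefault adds 'b'=186): d = {'a': 10, 'b': 186}
After line 3 (setdefault 'a' no-op, already exists): d = {'a': 10, 'b': 186}
After line 4 (get('d', 4) returns default since 'd' not in d): d = {'a': 10, 'b': 186, 'c': 4}

{'a': 10, 'b': 186, 'c': 4}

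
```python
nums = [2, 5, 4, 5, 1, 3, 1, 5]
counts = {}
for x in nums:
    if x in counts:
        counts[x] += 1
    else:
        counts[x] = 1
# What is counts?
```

Initial: counts = {}, nums = [2, 5, 4, 5, 1, 3, 1, 5]
See 2: counts = {2: 1}
See 5: counts = {2: 1, 5: 1}
See 4: counts = {2: 1, 5: 1, 4: 1}
See 5: counts = {2: 1, 5: 2, 4: 1}
See 1: counts = {2: 1, 5: 2, 4: 1, 1: 1}
See 3: counts = {2: 1, 5: 2, 4: 1, 1: 1, 3: 1}
See 1: counts = {2: 1, 5: 2, 4: 1, 1: 2, 3: 1}
See 5: counts = {2: 1, 5: 3, 4: 1, 1: 2, 3: 1}

{2: 1, 5: 3, 4: 1, 1: 2, 3: 1}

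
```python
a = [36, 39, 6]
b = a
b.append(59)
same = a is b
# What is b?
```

After line 1: a = [36, 39, 6]
After line 2 (b = a is an alias, same object): a = [36, 39, 6], b = [36, 39, 6]
After line 3 (b.append mutates the shared list): a = [36, 39, 6, 59], b = [36, 39, 6, 59]
After line 4 (same = a is b; same object -> True): same = True

[36, 39, 6, 59]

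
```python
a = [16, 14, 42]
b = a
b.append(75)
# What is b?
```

After line 1: a = [16, 14, 42]
After line 2 (b = a is an alias, same object): a = [16, 14, 42], b = [16, 14, 42]
After line 3 (b.append mutates the shared list): a = [16, 14, 42, 75], b = [16, 14, 42, 75]

[16, 14, 42, 75]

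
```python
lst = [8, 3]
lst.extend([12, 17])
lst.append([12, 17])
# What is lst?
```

After line 1: lst = [8, 3]
After line 2 (extend unpacks [12, 17]): lst = [8, 3, 12, 17]
After line 3 (append adds [12, 17] as single element): lst = [8, 3, 12, 17, [12, 17]]

[8, 3, 12, 17, [12, 17]]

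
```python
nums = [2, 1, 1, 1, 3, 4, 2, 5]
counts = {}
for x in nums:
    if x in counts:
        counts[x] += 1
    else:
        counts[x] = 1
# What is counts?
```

Initial: counts = {}, nums = [2, 1, 1, 1, 3, 4, 2, 5]
See 2: counts = {2: 1}
See 1: counts = {2: 1, 1: 1}
See 1: counts = {2: 1, 1: 2}
See 1: counts = {2: 1, 1: 3}
See 3: counts = {2: 1, 1: 3, 3: 1}
See 4: counts = {2: 1, 1: 3, 3: 1, 4: 1}
See 2: counts = {2: 2, 1: 3, 3: 1, 4: 1}
See 5: counts = {2: 2, 1: 3, 3: 1, 4: 1, 5: 1}

{2: 2, 1: 3, 3: 1, 4: 1, 5: 1}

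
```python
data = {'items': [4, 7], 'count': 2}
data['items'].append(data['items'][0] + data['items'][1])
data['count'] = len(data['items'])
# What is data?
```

After line 1: data = {'items': [4, 7], 'count': 2}
After line 2 (append 4 + 7 = 11): data = {'items': [4, 7, 11], 'count': 2}
After line 3 (count = len(items) = 3): data = {'items': [4, 7, 11], 'count': 3}

{'items': [4, 7, 11], 'count': 3}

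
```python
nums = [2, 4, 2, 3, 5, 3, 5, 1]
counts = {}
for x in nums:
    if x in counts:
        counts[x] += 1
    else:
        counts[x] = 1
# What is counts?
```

Initial: counts = {}, nums = [2, 4, 2, 3, 5, 3, 5, 1]
See 2: counts = {2: 1}
See 4: counts = {2: 1, 4: 1}
See 2: counts = {2: 2, 4: 1}
See 3: counts = {2: 2, 4: 1, 3: 1}
See 5: counts = {2: 2, 4: 1, 3: 1, 5: 1}
See 3: counts = {2: 2, 4: 1, 3: 2, 5: 1}
See 5: counts = {2: 2, 4: 1, 3: 2, 5: 2}
See 1: counts = {2: 2, 4: 1, 3: 2, 5: 2, 1: 1}

{2: 2, 4: 1, 3: 2, 5: 2, 1: 1}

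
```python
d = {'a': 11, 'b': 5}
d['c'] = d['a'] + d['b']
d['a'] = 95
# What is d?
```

After line 1: d = {'a': 11, 'b': 5}
After line 2 (d['c'] = 11 + 5): d = {'a': 11, 'b': 5, 'c': 16}
After line 3: d = {'a': 95, 'b': 5, 'c': 16}

{'a': 95, 'b': 5, 'c': 16}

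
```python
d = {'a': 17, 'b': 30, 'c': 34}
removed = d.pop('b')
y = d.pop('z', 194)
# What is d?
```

After line 1: d = {'a': 17, 'b': 30, 'c': 34}
After line 2 (pop 'b' returns 30): d = {'a': 17, 'c': 34}, removed = 30
After line 3 (pop 'z' missing, returns default 194): d = {'a': 17, 'c': 34}, y = 194

{'a': 17, 'c': 34}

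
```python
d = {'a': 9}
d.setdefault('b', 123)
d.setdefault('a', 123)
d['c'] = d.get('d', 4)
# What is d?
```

After line 1: d = {'a': 9}
After line 2 (setdefault adds 'b'=123): d = {'a': 9, 'b': 123}
After line 3 (setdefault 'a' no-op, already exists): d = {'a': 9, 'b': 123}
After line 4 (get('d', 4) returns default since 'd' not in d): d = {'a': 9, 'b': 123, 'c': 4}

{'a': 9, 'b': 123, 'c': 4}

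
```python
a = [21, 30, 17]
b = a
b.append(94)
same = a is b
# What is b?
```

After line 1: a = [21, 30, 17]
After line 2 (b = a is an alias, same object): a = [21, 30, 17], b = [21, 30, 17]
After line 3 (b.append mutates the shared list): a = [21, 30, 17, 94], b = [21, 30, 17, 94]
After line 4 (same = a is b; same object -> True): same = True

[21, 30, 17, 94]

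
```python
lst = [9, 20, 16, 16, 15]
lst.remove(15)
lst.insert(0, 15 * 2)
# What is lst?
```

After line 1: lst = [9, 20, 16, 16, 15]
After line 2 (remove first 15): lst = [9, 20, 16, 16]
After line 3 (insert 30 at index 0): lst = [30, 9, 20, 16, 16]

[30, 9, 20, 16, 16]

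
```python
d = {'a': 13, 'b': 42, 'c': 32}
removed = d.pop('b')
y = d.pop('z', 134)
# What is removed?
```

After line 1: d = {'a': 13, 'b': 42, 'c': 32}
After line 2 (pop 'b' returns 42): d = {'a': 13, 'c': 32}, removed = 42
After line 3 (pop 'z' missing, returns default 134): d = {'a': 13, 'c': 32}, y = 134

42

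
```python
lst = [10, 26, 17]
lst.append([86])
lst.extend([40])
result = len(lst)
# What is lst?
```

After line 1: lst = [10, 26, 17]
After line 2 (append adds [86] as single element): lst = [10, 26, 17, [86]]
After line 3 (extend unpacks [40], adds 40): lst = [10, 26, 17, [86], 40]
After line 4: result = len(lst) = 5

[10, 26, 17, [86], 40]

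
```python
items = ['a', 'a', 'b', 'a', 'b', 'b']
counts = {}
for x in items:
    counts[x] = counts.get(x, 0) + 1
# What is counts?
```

Initial: counts = {}, items = ['a', 'a', 'b', 'a', 'b', 'b']
See 'a': counts = {'a': 1}
See 'a': counts = {'a': 2}
See 'b': counts = {'a': 2, 'b': 1}
See 'a': counts = {'a': 3, 'b': 1}
See 'b': counts = {'a': 3, 'b': 2}
See 'b': counts = {'a': 3, 'b': 3}

{'a': 3, 'b': 3}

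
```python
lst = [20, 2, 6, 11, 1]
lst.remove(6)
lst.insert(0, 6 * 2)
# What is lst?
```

After line 1: lst = [20, 2, 6, 11, 1]
After line 2 (remove first 6): lst = [20, 2, 11, 1]
After line 3 (insert 12 at index 0): lst = [12, 20, 2, 11, 1]

[12, 20, 2, 11, 1]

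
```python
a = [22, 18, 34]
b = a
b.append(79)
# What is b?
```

After line 1: a = [22, 18, 34]
After line 2 (b = a is an alias, same object): a = [22, 18, 34], b = [22, 18, 34]
After line 3 (b.append mutates the shared list): a = [22, 18, 34, 79], b = [22, 18, 34, 79]

[22, 18, 34, 79]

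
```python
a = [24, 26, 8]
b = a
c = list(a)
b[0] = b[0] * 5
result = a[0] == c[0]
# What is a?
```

After line 1: a = [24, 26, 8]
After line 2 (b = a, alias): a = [24, 26, 8], b = [24, 26, 8]
After line 3 (c = list(a) is a copy, new object): c = [24, 26, 8]
After line 4 (b[0] = 24 * 5 = 120; mutates shared a/b): a = b = [120, 26, 8], c = [24, 26, 8]
After line 5 (a[0] = 120, c[0] = 24; result = False)

[120, 26, 8]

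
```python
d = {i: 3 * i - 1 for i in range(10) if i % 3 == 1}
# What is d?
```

{1: 2, 4: 11, 7: 20}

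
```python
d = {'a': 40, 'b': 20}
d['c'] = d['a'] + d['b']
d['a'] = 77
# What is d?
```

After line 1: d = {'a': 40, 'b': 20}
After line 2 (d['c'] = 40 + 20): d = {'a': 40, 'b': 20, 'c': 60}
After line 3: d = {'a': 77, 'b': 20, 'c': 60}

{'a': 77, 'b': 20, 'c': 60}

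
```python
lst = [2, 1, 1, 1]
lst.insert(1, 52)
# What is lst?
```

[2, 52, 1, 1, 1]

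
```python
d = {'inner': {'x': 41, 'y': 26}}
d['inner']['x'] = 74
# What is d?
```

After line 1: d = {'inner': {'x': 41, 'y': 26}}
After line 2 (inner x overwritten): d = {'inner': {'x': 74, 'y': 26}}

{'inner': {'x': 74, 'y': 26}}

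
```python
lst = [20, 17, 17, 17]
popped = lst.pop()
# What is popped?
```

17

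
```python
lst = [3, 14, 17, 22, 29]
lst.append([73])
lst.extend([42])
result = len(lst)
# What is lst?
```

After line 1: lst = [3, 14, 17, 22, 29]
After line 2 (append adds [73] as single element): lst = [3, 14, 17, 22, 29, [73]]
After line 3 (extend unpacks [42], adds 42): lst = [3, 14, 17, 22, 29, [73], 42]
After line 4: result = len(lst) = 7

[3, 14, 17, 22, 29, [73], 42]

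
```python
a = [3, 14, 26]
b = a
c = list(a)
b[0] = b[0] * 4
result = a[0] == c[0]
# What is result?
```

After line 1: a = [3, 14, 26]
After line 2 (b = a, alias): a = [3, 14, 26], b = [3, 14, 26]
After line 3 (c = list(a) is a copy, new object): c = [3, 14, 26]
After line 4 (b[0] = 3 * 4 = 12; mutates shared a/b): a = b = [12, 14, 26], c = [3, 14, 26]
After line 5 (a[0] = 12, c[0] = 3; result = False)

False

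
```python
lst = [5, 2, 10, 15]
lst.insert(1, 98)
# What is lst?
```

[5, 98, 2, 10, 15]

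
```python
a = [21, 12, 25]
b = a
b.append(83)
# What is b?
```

After line 1: a = [21, 12, 25]
After line 2 (b = a is an alias, same object): a = [21, 12, 25], b = [21, 12, 25]
After line 3 (b.append mutates the shared list): a = [21, 12, 25, 83], b = [21, 12, 25, 83]

[21, 12, 25, 83]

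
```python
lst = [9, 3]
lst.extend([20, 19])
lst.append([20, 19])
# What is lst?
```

After line 1: lst = [9, 3]
After line 2 (extend unpacks [20, 19]): lst = [9, 3, 20, 19]
After line 3 (append adds [20, 19] as single element): lst = [9, 3, 20, 19, [20, 19]]

[9, 3, 20, 19, [20, 19]]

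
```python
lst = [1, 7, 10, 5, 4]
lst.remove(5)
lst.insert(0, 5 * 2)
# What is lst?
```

After line 1: lst = [1, 7, 10, 5, 4]
After line 2 (remove first 5): lst = [1, 7, 10, 4]
After line 3 (insert 10 at index 0): lst = [10, 1, 7, 10, 4]

[10, 1, 7, 10, 4]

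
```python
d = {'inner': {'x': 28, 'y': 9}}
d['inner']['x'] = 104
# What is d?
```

After line 1: d = {'inner': {'x': 28, 'y': 9}}
After line 2 (inner x overwritten): d = {'inner': {'x': 104, 'y': 9}}

{'inner': {'x': 104, 'y': 9}}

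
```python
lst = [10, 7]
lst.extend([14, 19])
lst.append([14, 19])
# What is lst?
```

After line 1: lst = [10, 7]
After line 2 (extend unpacks [14, 19]): lst = [10, 7, 14, 19]
After line 3 (append adds [14, 19] as single element): lst = [10, 7, 14, 19, [14, 19]]

[10, 7, 14, 19, [14, 19]]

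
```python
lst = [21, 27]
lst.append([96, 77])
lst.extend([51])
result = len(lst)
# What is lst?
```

After line 1: lst = [21, 27]
After line 2 (append adds [96, 77] as single element): lst = [21, 27, [96, 77]]
After line 3 (extend unpacks [51], adds 51): lst = [21, 27, [96, 77], 51]
After line 4: result = len(lst) = 4

[21, 27, [96, 77], 51]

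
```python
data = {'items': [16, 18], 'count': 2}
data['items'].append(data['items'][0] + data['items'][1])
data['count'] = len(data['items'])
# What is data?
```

After line 1: data = {'items': [16, 18], 'count': 2}
After line 2 (append 16 + 18 = 34): data = {'items': [16, 18, 34], 'count': 2}
After line 3 (count = len(items) = 3): data = {'items': [16, 18, 34], 'count': 3}

{'items': [16, 18, 34], 'count': 3}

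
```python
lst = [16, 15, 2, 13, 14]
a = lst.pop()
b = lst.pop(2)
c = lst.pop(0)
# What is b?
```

After line 1: lst = [16, 15, 2, 13, 14]
After line 2 (pop() -> a = 14): lst = [16, 15, 2, 13]
After line 3 (pop(2) -> b = 2): lst = [16, 15, 13]
After line 4 (pop(0) -> c = 16): lst = [15, 13]

2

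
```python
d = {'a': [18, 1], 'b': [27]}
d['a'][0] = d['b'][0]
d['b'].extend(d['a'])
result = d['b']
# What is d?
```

After line 1: d = {'a': [18, 1], 'b': [27]}
After line 2 (a[0] = b[0] = 27): d = {'a': [27, 1], 'b': [27]}
After line 3 (b.extend(a) appends [27, 1]): d = {'a': [27, 1], 'b': [27, 27, 1]}
After line 4: result = d['b'] = [27, 27, 1]

{'a': [27, 1], 'b': [27, 27, 1]}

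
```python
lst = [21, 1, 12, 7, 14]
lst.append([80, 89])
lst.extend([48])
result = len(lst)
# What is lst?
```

After line 1: lst = [21, 1, 12, 7, 14]
After line 2 (append adds [80, 89] as single element): lst = [21, 1, 12, 7, 14, [80, 89]]
After line 3 (extend unpacks [48], adds 48): lst = [21, 1, 12, 7, 14, [80, 89], 48]
After line 4: result = len(lst) = 7

[21, 1, 12, 7, 14, [80, 89], 48]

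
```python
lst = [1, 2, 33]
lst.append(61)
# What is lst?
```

[1, 2, 33, 61]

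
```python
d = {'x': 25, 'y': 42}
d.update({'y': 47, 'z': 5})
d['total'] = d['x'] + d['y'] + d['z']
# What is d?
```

After line 1: d = {'x': 25, 'y': 42}
After line 2 (y overwritten, z added): d = {'x': 25, 'y': 47, 'z': 5}
After line 3 (total = 25 + 47 + 5 = 77): d = {'x': 25, 'y': 47, 'z': 5, 'total': 77}

{'x': 25, 'y': 47, 'z': 5, 'total': 77}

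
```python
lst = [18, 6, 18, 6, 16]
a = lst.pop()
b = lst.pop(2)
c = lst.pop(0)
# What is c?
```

After line 1: lst = [18, 6, 18, 6, 16]
After line 2 (pop() -> a = 16): lst = [18, 6, 18, 6]
After line 3 (pop(2) -> b = 18): lst = [18, 6, 6]
After line 4 (pop(0) -> c = 18): lst = [6, 6]

18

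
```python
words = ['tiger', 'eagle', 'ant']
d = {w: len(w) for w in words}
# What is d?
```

{'tiger': 5, 'eagle': 5, 'ant': 3}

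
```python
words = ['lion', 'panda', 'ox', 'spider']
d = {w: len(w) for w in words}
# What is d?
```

{'lion': 4, 'panda': 5, 'ox': 2, 'spider': 6}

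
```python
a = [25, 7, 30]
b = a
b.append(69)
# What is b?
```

After line 1: a = [25, 7, 30]
After line 2 (b = a is an alias, same object): a = [25, 7, 30], b = [25, 7, 30]
After line 3 (b.append mutates the shared list): a = [25, 7, 30, 69], b = [25, 7, 30, 69]

[25, 7, 30, 69]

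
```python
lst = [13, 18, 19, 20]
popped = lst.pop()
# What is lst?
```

[13, 18, 19]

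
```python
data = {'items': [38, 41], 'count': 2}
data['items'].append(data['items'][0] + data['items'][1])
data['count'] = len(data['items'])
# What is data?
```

After line 1: data = {'items': [38, 41], 'count': 2}
After line 2 (append 38 + 41 = 79): data = {'items': [38, 41, 79], 'count': 2}
After line 3 (count = len(items) = 3): data = {'items': [38, 41, 79], 'count': 3}

{'items': [38, 41, 79], 'count': 3}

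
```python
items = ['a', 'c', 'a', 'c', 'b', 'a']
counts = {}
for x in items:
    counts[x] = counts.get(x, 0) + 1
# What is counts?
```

Initial: counts = {}, items = ['a', 'c', 'a', 'c', 'b', 'a']
See 'a': counts = {'a': 1}
See 'c': counts = {'a': 1, 'c': 1}
See 'a': counts = {'a': 2, 'c': 1}
See 'c': counts = {'a': 2, 'c': 2}
See 'b': counts = {'a': 2, 'c': 2, 'b': 1}
See 'a': counts = {'a': 3, 'c': 2, 'b': 1}

{'a': 3, 'c': 2, 'b': 1}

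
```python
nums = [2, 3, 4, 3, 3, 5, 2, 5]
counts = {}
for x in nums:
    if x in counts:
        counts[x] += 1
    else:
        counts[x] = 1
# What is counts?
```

Initial: counts = {}, nums = [2, 3, 4, 3, 3, 5, 2, 5]
See 2: counts = {2: 1}
See 3: counts = {2: 1, 3: 1}
See 4: counts = {2: 1, 3: 1, 4: 1}
See 3: counts = {2: 1, 3: 2, 4: 1}
See 3: counts = {2: 1, 3: 3, 4: 1}
See 5: counts = {2: 1, 3: 3, 4: 1, 5: 1}
See 2: counts = {2: 2, 3: 3, 4: 1, 5: 1}
See 5: counts = {2: 2, 3: 3, 4: 1, 5: 2}

{2: 2, 3: 3, 4: 1, 5: 2}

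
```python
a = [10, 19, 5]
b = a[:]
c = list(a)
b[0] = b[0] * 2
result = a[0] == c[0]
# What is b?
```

After line 1: a = [10, 19, 5]
After line 2 (b = a[:], copy): a = [10, 19, 5], b = [10, 19, 5]
After line 3 (c = list(a) is a copy, new object): c = [10, 19, 5]
After line 4 (b[0] = 10 * 2 = 20; only b mutates (copy)): a = [10, 19, 5], b = [20, 19, 5], c = [10, 19, 5]
After line 5 (a[0] = 10, c[0] = 10; result = True)

[20, 19, 5]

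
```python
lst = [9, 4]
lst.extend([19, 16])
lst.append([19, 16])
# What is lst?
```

After line 1: lst = [9, 4]
After line 2 (extend unpacks [19, 16]): lst = [9, 4, 19, 16]
After line 3 (append adds [19, 16] as single element): lst = [9, 4, 19, 16, [19, 16]]

[9, 4, 19, 16, [19, 16]]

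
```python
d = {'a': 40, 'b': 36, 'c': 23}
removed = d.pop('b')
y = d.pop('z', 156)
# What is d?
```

After line 1: d = {'a': 40, 'b': 36, 'c': 23}
After line 2 (pop 'b' returns 36): d = {'a': 40, 'c': 23}, removed = 36
After line 3 (pop 'z' missing, returns default 156): d = {'a': 40, 'c': 23}, y = 156

{'a': 40, 'c': 23}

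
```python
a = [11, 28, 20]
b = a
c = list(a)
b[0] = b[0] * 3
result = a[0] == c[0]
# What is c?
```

After line 1: a = [11, 28, 20]
After line 2 (b = a, alias): a = [11, 28, 20], b = [11, 28, 20]
After line 3 (c = list(a) is a copy, new object): c = [11, 28, 20]
After line 4 (b[0] = 11 * 3 = 33; mutates shared a/b): a = b = [33, 28, 20], c = [11, 28, 20]
After line 5 (a[0] = 33, c[0] = 11; result = False)

[11, 28, 20]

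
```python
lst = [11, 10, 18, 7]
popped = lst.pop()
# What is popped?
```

7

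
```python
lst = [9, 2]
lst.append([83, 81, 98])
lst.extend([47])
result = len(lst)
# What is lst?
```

After line 1: lst = [9, 2]
After line 2 (append adds [83, 81, 98] as single element): lst = [9, 2, [83, 81, 98]]
After line 3 (extend unpacks [47], adds 47): lst = [9, 2, [83, 81, 98], 47]
After line 4: result = len(lst) = 4

[9, 2, [83, 81, 98], 47]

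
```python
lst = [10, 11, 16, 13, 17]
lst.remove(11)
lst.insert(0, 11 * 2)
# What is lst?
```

After line 1: lst = [10, 11, 16, 13, 17]
After line 2 (remove first 11): lst = [10, 16, 13, 17]
After line 3 (insert 22 at index 0): lst = [22, 10, 16, 13, 17]

[22, 10, 16, 13, 17]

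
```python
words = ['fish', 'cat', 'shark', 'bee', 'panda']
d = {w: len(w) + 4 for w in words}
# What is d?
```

{'fish': 8, 'cat': 7, 'shark': 9, 'bee': 7, 'panda': 9}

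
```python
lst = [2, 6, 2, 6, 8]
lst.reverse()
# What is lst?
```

[8, 6, 2, 6, 2]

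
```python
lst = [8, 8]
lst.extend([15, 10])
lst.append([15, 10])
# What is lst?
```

After line 1: lst = [8, 8]
After line 2 (extend unpacks [15, 10]): lst = [8, 8, 15, 10]
After line 3 (append adds [15, 10] as single element): lst = [8, 8, 15, 10, [15, 10]]

[8, 8, 15, 10, [15, 10]]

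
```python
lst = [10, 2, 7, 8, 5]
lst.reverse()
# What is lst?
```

[5, 8, 7, 2, 10]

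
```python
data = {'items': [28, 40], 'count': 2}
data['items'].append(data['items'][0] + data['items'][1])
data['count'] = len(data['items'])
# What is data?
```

After line 1: data = {'items': [28, 40], 'count': 2}
After line 2 (append 28 + 40 = 68): data = {'items': [28, 40, 68], 'count': 2}
After line 3 (count = len(items) = 3): data = {'items': [28, 40, 68], 'count': 3}

{'items': [28, 40, 68], 'count': 3}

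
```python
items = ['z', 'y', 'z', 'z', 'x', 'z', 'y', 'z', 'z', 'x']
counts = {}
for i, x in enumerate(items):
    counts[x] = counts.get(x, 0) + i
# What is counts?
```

Initial: counts = {}, items = ['z', 'y', 'z', 'z', 'x', 'z', 'y', 'z', 'z', 'x']
i=0, x='z': counts = {'z': 0}
i=1, x='y': counts = {'z': 0, 'y': 1}
i=2, x='z': counts = {'z': 2, 'y': 1}
i=3, x='z': counts = {'z': 5, 'y': 1}
i=4, x='x': counts = {'z': 5, 'y': 1, 'x': 4}
i=5, x='z': counts = {'z': 10, 'y': 1, 'x': 4}
i=6, x='y': counts = {'z': 10, 'y': 7, 'x': 4}
i=7, x='z': counts = {'z': 17, 'y': 7, 'x': 4}
i=8, x='z': counts = {'z': 25, 'y': 7, 'x': 4}
i=9, x='x': counts = {'z': 25, 'y': 7, 'x': 13}

{'z': 25, 'y': 7, 'x': 13}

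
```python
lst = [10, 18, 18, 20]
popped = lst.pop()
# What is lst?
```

[10, 18, 18]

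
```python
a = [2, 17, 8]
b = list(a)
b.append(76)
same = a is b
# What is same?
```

After line 1: a = [2, 17, 8]
After line 2 (b = list(a) is a shallow copy, new object): a = [2, 17, 8], b = [2, 17, 8]
After line 3 (append only mutates b): a = [2, 17, 8], b = [2, 17, 8, 76]
After line 4 (same = a is b; different objects -> False): same = False

False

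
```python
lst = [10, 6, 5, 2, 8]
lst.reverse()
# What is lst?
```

[8, 2, 5, 6, 10]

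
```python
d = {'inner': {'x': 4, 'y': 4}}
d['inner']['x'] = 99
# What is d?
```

After line 1: d = {'inner': {'x': 4, 'y': 4}}
After line 2 (inner x overwritten): d = {'inner': {'x': 99, 'y': 4}}

{'inner': {'x': 99, 'y': 4}}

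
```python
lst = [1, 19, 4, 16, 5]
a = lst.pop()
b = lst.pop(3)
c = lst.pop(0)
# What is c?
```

After line 1: lst = [1, 19, 4, 16, 5]
After line 2 (pop() -> a = 5): lst = [1, 19, 4, 16]
After line 3 (pop(3) -> b = 16): lst = [1, 19, 4]
After line 4 (pop(0) -> c = 1): lst = [19, 4]

1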